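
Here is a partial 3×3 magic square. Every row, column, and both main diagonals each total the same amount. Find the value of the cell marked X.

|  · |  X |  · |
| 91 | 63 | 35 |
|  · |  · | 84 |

Row 2 is complete and sums to 189; that is the magic constant.
Using column 3: 35 + 84 + ? → (1,3) = 189 − 119 = 70.
From main diagonal, 189 − (63 + 84) gives (1,1) = 42.
Using anti-diagonal: 70 + 63 + ? → (3,1) = 189 − 133 = 56.
Row 1 must total 189; the given cells sum to 112, so (1,2) = 77.

77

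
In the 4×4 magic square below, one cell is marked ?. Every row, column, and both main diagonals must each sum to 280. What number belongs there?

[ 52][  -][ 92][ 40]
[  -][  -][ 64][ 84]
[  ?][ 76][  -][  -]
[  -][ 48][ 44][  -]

Row 1 must total 280; the given cells sum to 184, so (1,2) = 96.
Column 2 must total 280; the given cells sum to 220, so (2,2) = 60.
From column 3, 280 − (92 + 64 + 44) gives (3,3) = 80.
From main diagonal, 280 − (52 + 60 + 80) gives (4,4) = 88.
From anti-diagonal, 280 − (40 + 64 + 76) gives (4,1) = 100.
The remaining cell in row 2 is (2,1) = 280 − 208 = 72.
From column 1, 280 − (52 + 72 + 100) gives (3,1) = 56.

56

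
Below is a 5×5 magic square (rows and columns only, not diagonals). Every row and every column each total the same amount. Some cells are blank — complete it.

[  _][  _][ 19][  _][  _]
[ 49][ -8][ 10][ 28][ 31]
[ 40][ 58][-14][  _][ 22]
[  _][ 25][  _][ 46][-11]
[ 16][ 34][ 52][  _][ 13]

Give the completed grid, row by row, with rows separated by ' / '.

-2 1 19 37 55 / 49 -8 10 28 31 / 40 58 -14 4 22 / 7 25 43 46 -11 / 16 34 52 -5 13

Row 2 is already complete: 49 + -8 + 10 + 28 + 31 = 110, so that is the magic constant.
Row 3 needs 110; the known cells sum to 106, so (3,4) = 4.
From row 5, 110 − (16 + 34 + 52 + 13) gives (5,4) = -5.
The remaining cell in column 2 is (1,2) = 110 − 109 = 1.
Using column 3: 19 + 10 + (-14) + 52 + ? → (4,3) = 110 − 67 = 43.
Using column 4: 28 + 4 + 46 + (-5) + ? → (1,4) = 110 − 73 = 37.
From column 5, 110 − (31 + 22 + (-11) + 13) gives (1,5) = 55.
Row 1 needs 110; the known cells sum to 112, so (1,1) = -2.
Row 4 needs 110; the known cells sum to 103, so (4,1) = 7.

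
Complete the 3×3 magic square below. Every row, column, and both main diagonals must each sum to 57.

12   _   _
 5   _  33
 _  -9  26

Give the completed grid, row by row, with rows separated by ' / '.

12 47 -2 / 5 19 33 / 40 -9 26

The remaining cell in row 2 is (2,2) = 57 − 38 = 19.
Row 3 needs 57; the known cells sum to 17, so (3,1) = 40.
Column 2: 19 + (-9) + ? = 57, so (1,2) = 47.
The remaining cell in column 3 is (1,3) = 57 − 59 = -2.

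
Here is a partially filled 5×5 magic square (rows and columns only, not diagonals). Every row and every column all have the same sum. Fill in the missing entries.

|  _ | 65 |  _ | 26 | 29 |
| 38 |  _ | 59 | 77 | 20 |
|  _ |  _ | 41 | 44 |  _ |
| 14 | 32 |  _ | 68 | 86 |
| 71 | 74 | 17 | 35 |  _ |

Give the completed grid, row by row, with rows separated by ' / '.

47 65 83 26 29 / 38 56 59 77 20 / 80 23 41 44 62 / 14 32 50 68 86 / 71 74 17 35 53

Column 4 is already complete: 26 + 77 + 44 + 68 + 35 = 250, so that is the magic constant.
Row 2 needs 250; the known cells sum to 194, so (2,2) = 56.
Row 4 must total 250; the given cells sum to 200, so (4,3) = 50.
From row 5, 250 − (71 + 74 + 17 + 35) gives (5,5) = 53.
Using column 2: 65 + 56 + 32 + 74 + ? → (3,2) = 250 − 227 = 23.
Column 3 needs 250; the known cells sum to 167, so (1,3) = 83.
Column 5: 29 + 20 + 86 + 53 + ? = 250, so (3,5) = 62.
The remaining cell in row 1 is (1,1) = 250 − 203 = 47.
Row 3 needs 250; the known cells sum to 170, so (3,1) = 80.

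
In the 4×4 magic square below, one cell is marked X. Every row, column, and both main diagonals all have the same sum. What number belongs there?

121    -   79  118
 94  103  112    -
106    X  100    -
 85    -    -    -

Column 1 is complete and sums to 406; that is the magic constant.
Row 1 must total 406; the given cells sum to 318, so (1,2) = 88.
The remaining cell in row 2 is (2,4) = 406 − 309 = 97.
The remaining cell in column 3 is (4,3) = 406 − 291 = 115.
Main diagonal must total 406; the given cells sum to 324, so (4,4) = 82.
Using anti-diagonal: 118 + 112 + 85 + ? → (3,2) = 406 − 315 = 91.

91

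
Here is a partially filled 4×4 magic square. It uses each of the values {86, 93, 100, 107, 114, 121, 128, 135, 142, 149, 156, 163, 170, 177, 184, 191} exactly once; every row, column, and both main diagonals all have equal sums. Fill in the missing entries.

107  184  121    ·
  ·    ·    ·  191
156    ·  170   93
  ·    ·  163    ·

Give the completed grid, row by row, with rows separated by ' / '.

The 16 entries sum to 2216, so each line sums to 2216/4 = 554.
Row 1 needs 554; the known cells sum to 412, so (1,4) = 142.
Using row 3: 156 + 170 + 93 + ? → (3,2) = 554 − 419 = 135.
The remaining cell in column 3 is (2,3) = 554 − 454 = 100.
Column 4 must total 554; the given cells sum to 426, so (4,4) = 128.
From main diagonal, 554 − (107 + 170 + 128) gives (2,2) = 149.
The remaining cell in anti-diagonal is (4,1) = 554 − 377 = 177.
The remaining cell in row 2 is (2,1) = 554 − 440 = 114.
Row 4 needs 554; the known cells sum to 468, so (4,2) = 86.

107 184 121 142 / 114 149 100 191 / 156 135 170 93 / 177 86 163 128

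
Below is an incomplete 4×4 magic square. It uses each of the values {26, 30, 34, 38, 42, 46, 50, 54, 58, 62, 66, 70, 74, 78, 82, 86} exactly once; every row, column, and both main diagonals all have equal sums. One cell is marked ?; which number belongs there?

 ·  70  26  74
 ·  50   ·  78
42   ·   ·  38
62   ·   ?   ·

82

The 16 entries sum to 896, so each line sums to 896/4 = 224.
Row 1 needs 224; the known cells sum to 170, so (1,1) = 54.
The remaining cell in column 1 is (2,1) = 224 − 158 = 66.
Column 4 must total 224; the given cells sum to 190, so (4,4) = 34.
Using main diagonal: 54 + 50 + 34 + ? → (3,3) = 224 − 138 = 86.
From row 2, 224 − (66 + 50 + 78) gives (2,3) = 30.
Using row 3: 42 + 86 + 38 + ? → (3,2) = 224 − 166 = 58.
The remaining cell in column 2 is (4,2) = 224 − 178 = 46.
From column 3, 224 − (26 + 30 + 86) gives (4,3) = 82.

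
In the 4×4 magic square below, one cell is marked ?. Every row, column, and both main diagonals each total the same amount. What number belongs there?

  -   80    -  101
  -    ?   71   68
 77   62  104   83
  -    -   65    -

Row 3 is complete and sums to 326; that is the magic constant.
Column 3 must total 326; the given cells sum to 240, so (1,3) = 86.
Column 4 must total 326; the given cells sum to 252, so (4,4) = 74.
From anti-diagonal, 326 − (101 + 71 + 62) gives (4,1) = 92.
Row 1: 80 + 86 + 101 + ? = 326, so (1,1) = 59.
The remaining cell in row 4 is (4,2) = 326 − 231 = 95.
The remaining cell in column 1 is (2,1) = 326 − 228 = 98.
From column 2, 326 − (80 + 62 + 95) gives (2,2) = 89.

89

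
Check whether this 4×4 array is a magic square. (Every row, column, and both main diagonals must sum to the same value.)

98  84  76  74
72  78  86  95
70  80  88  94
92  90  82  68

Row 1: 98 + 84 + 76 + 74 = 332.
Row 2: 72 + 78 + 86 + 95 = 331.
Row 3: 70 + 80 + 88 + 94 = 332.
Row 4: 92 + 90 + 82 + 68 = 332.
Column 1: 98 + 72 + 70 + 92 = 332.
Column 2: 84 + 78 + 80 + 90 = 332.
Column 3: 76 + 86 + 88 + 82 = 332.
Column 4: 74 + 95 + 94 + 68 = 331.
Main diagonal: 98 + 78 + 88 + 68 = 332.
Anti-diagonal: 74 + 86 + 80 + 92 = 332.

No — row 2 sums to 331 but row 4 sums to 332.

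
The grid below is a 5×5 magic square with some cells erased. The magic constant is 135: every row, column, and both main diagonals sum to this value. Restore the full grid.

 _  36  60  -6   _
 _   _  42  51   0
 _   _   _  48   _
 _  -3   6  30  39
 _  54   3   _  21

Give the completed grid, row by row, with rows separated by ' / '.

27 36 60 -6 18 / 9 33 42 51 0 / -9 15 24 48 57 / 63 -3 6 30 39 / 45 54 3 12 21

Row 4: -3 + 6 + 30 + 39 + ? = 135, so (4,1) = 63.
Column 3 needs 135; the known cells sum to 111, so (3,3) = 24.
Column 4 must total 135; the given cells sum to 123, so (5,4) = 12.
Row 5 must total 135; the given cells sum to 90, so (5,1) = 45.
Anti-diagonal must total 135; the given cells sum to 117, so (1,5) = 18.
The remaining cell in row 1 is (1,1) = 135 − 108 = 27.
The remaining cell in column 5 is (3,5) = 135 − 78 = 57.
Main diagonal: 27 + 24 + 30 + 21 + ? = 135, so (2,2) = 33.
Row 2: 33 + 42 + 51 + 0 + ? = 135, so (2,1) = 9.
From column 1, 135 − (27 + 9 + 63 + 45) gives (3,1) = -9.
Column 2 needs 135; the known cells sum to 120, so (3,2) = 15.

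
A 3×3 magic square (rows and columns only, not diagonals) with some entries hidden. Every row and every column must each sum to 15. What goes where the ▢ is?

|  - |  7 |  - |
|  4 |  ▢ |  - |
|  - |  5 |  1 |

3

Row 3 needs 15; the known cells sum to 6, so (3,1) = 9.
Column 1: 4 + 9 + ? = 15, so (1,1) = 2.
Using column 2: 7 + 5 + ? → (2,2) = 15 − 12 = 3.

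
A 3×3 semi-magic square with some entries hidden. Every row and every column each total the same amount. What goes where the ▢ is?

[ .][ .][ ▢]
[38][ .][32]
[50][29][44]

47

Row 3 is complete and sums to 123; that is the magic constant.
Row 2 needs 123; the known cells sum to 70, so (2,2) = 53.
Column 1 needs 123; the known cells sum to 88, so (1,1) = 35.
From column 2, 123 − (53 + 29) gives (1,2) = 41.
Using column 3: 32 + 44 + ? → (1,3) = 123 − 76 = 47.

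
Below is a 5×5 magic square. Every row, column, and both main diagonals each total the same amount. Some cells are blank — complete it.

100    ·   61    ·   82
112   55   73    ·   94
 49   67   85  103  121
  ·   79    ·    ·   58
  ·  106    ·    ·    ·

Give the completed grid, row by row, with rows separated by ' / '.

100 118 61 64 82 / 112 55 73 91 94 / 49 67 85 103 121 / 76 79 97 115 58 / 88 106 109 52 70

Row 3 is already complete: 49 + 67 + 85 + 103 + 121 = 425, so that is the magic constant.
Row 2 needs 425; the known cells sum to 334, so (2,4) = 91.
Column 2 must total 425; the given cells sum to 307, so (1,2) = 118.
Column 5 needs 425; the known cells sum to 355, so (5,5) = 70.
Main diagonal needs 425; the known cells sum to 310, so (4,4) = 115.
Anti-diagonal needs 425; the known cells sum to 337, so (5,1) = 88.
Row 1 must total 425; the given cells sum to 361, so (1,4) = 64.
Column 1 must total 425; the given cells sum to 349, so (4,1) = 76.
The remaining cell in column 4 is (5,4) = 425 − 373 = 52.
The remaining cell in row 4 is (4,3) = 425 − 328 = 97.
The remaining cell in row 5 is (5,3) = 425 − 316 = 109.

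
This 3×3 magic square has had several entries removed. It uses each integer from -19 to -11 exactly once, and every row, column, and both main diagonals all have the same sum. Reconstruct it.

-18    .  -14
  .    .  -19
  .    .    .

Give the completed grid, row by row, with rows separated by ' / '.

The entries are -19 through -11, which sum to -135, so each line sums to -135/3 = -45.
Row 1 needs -45; the known cells sum to -32, so (1,2) = -13.
The remaining cell in column 3 is (3,3) = -45 − (-33) = -12.
Main diagonal must total -45; the given cells sum to -30, so (2,2) = -15.
From anti-diagonal, -45 − (-14 + (-15)) gives (3,1) = -16.
Row 2 must total -45; the given cells sum to -34, so (2,1) = -11.
Row 3: -16 + (-12) + ? = -45, so (3,2) = -17.

-18 -13 -14 / -11 -15 -19 / -16 -17 -12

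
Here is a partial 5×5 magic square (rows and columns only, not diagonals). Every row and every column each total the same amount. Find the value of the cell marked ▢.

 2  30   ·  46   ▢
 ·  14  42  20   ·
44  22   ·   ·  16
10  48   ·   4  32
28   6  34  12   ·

24

Column 2 is complete and sums to 120; that is the magic constant.
Row 4 needs 120; the known cells sum to 94, so (4,3) = 26.
Row 5: 28 + 6 + 34 + 12 + ? = 120, so (5,5) = 40.
Column 1 must total 120; the given cells sum to 84, so (2,1) = 36.
From column 4, 120 − (46 + 20 + 4 + 12) gives (3,4) = 38.
Row 2 needs 120; the known cells sum to 112, so (2,5) = 8.
Row 3 must total 120; the given cells sum to 120, so (3,3) = 0.
Using column 3: 42 + 0 + 26 + 34 + ? → (1,3) = 120 − 102 = 18.
Column 5 needs 120; the known cells sum to 96, so (1,5) = 24.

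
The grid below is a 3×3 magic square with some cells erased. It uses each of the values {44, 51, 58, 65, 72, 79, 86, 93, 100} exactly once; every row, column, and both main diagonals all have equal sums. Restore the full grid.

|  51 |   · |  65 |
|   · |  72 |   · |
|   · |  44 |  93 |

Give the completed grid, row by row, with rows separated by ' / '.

51 100 65 / 86 72 58 / 79 44 93

The 9 entries sum to 648, so each line sums to 648/3 = 216.
The remaining cell in row 1 is (1,2) = 216 − 116 = 100.
Row 3: 44 + 93 + ? = 216, so (3,1) = 79.
Column 1 needs 216; the known cells sum to 130, so (2,1) = 86.
Column 3 must total 216; the given cells sum to 158, so (2,3) = 58.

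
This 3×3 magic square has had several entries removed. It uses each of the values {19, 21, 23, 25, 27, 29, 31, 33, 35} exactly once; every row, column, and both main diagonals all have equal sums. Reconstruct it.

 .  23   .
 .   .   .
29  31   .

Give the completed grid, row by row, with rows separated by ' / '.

The 9 entries sum to 243, so each line sums to 243/3 = 81.
From row 3, 81 − (29 + 31) gives (3,3) = 21.
The remaining cell in column 2 is (2,2) = 81 − 54 = 27.
Main diagonal: 27 + 21 + ? = 81, so (1,1) = 33.
Using anti-diagonal: 27 + 29 + ? → (1,3) = 81 − 56 = 25.
Column 1 needs 81; the known cells sum to 62, so (2,1) = 19.
Using column 3: 25 + 21 + ? → (2,3) = 81 − 46 = 35.

33 23 25 / 19 27 35 / 29 31 21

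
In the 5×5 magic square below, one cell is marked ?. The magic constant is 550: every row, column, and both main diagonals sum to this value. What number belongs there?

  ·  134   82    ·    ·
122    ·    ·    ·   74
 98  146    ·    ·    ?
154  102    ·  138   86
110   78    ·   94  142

Row 4 must total 550; the given cells sum to 480, so (4,3) = 70.
Using row 5: 110 + 78 + 94 + 142 + ? → (5,3) = 550 − 424 = 126.
From column 1, 550 − (122 + 98 + 154 + 110) gives (1,1) = 66.
Column 2 needs 550; the known cells sum to 460, so (2,2) = 90.
Main diagonal needs 550; the known cells sum to 436, so (3,3) = 114.
Using column 3: 82 + 114 + 70 + 126 + ? → (2,3) = 550 − 392 = 158.
Using row 2: 122 + 90 + 158 + 74 + ? → (2,4) = 550 − 444 = 106.
Anti-diagonal: 106 + 114 + 102 + 110 + ? = 550, so (1,5) = 118.
Row 1 must total 550; the given cells sum to 400, so (1,4) = 150.
Column 4 must total 550; the given cells sum to 488, so (3,4) = 62.
Using column 5: 118 + 74 + 86 + 142 + ? → (3,5) = 550 − 420 = 130.

130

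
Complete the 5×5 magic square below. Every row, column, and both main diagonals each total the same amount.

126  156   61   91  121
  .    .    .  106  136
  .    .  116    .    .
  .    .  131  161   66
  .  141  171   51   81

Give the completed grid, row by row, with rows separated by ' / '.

126 156 61 91 121 / 166 71 76 106 136 / 56 86 116 146 151 / 96 101 131 161 66 / 111 141 171 51 81

Row 1 is already complete: 126 + 156 + 61 + 91 + 121 = 555, so that is the magic constant.
From row 5, 555 − (141 + 171 + 51 + 81) gives (5,1) = 111.
Column 3: 61 + 116 + 131 + 171 + ? = 555, so (2,3) = 76.
From column 4, 555 − (91 + 106 + 161 + 51) gives (3,4) = 146.
Column 5 needs 555; the known cells sum to 404, so (3,5) = 151.
Main diagonal needs 555; the known cells sum to 484, so (2,2) = 71.
From anti-diagonal, 555 − (121 + 106 + 116 + 111) gives (4,2) = 101.
Row 2: 71 + 76 + 106 + 136 + ? = 555, so (2,1) = 166.
From row 4, 555 − (101 + 131 + 161 + 66) gives (4,1) = 96.
Using column 1: 126 + 166 + 96 + 111 + ? → (3,1) = 555 − 499 = 56.
Column 2: 156 + 71 + 101 + 141 + ? = 555, so (3,2) = 86.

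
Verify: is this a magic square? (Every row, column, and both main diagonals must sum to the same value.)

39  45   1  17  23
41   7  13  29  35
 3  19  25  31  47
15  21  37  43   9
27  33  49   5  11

Yes

Row 1: 39 + 45 + 1 + 17 + 23 = 125.
Row 2: 41 + 7 + 13 + 29 + 35 = 125.
Row 3: 3 + 19 + 25 + 31 + 47 = 125.
Row 4: 15 + 21 + 37 + 43 + 9 = 125.
Row 5: 27 + 33 + 49 + 5 + 11 = 125.
Column 1: 39 + 41 + 3 + 15 + 27 = 125.
Column 2: 45 + 7 + 19 + 21 + 33 = 125.
Column 3: 1 + 13 + 25 + 37 + 49 = 125.
Column 4: 17 + 29 + 31 + 43 + 5 = 125.
Column 5: 23 + 35 + 47 + 9 + 11 = 125.
Main diagonal: 39 + 7 + 25 + 43 + 11 = 125.
Anti-diagonal: 23 + 29 + 25 + 21 + 27 = 125.
All lines sum to 125.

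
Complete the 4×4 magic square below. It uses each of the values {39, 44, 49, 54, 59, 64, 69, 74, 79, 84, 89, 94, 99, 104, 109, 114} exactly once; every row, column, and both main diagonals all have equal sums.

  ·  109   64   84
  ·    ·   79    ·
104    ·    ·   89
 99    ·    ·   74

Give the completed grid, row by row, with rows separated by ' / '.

49 109 64 84 / 54 114 79 59 / 104 44 69 89 / 99 39 94 74

The 16 entries sum to 1224, so each line sums to 1224/4 = 306.
Row 1 must total 306; the given cells sum to 257, so (1,1) = 49.
From column 1, 306 − (49 + 104 + 99) gives (2,1) = 54.
Using column 4: 84 + 89 + 74 + ? → (2,4) = 306 − 247 = 59.
Using anti-diagonal: 84 + 79 + 99 + ? → (3,2) = 306 − 262 = 44.
The remaining cell in row 2 is (2,2) = 306 − 192 = 114.
Row 3 needs 306; the known cells sum to 237, so (3,3) = 69.
Column 2: 109 + 114 + 44 + ? = 306, so (4,2) = 39.
Using column 3: 64 + 79 + 69 + ? → (4,3) = 306 − 212 = 94.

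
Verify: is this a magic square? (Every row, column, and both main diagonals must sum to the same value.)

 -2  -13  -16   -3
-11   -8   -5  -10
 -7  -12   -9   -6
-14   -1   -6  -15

Row 1: -2 + (-13) + (-16) + (-3) = -34.
Row 2: -11 + (-8) + (-5) + (-10) = -34.
Row 3: -7 + (-12) + (-9) + (-6) = -34.
Row 4: -14 + (-1) + (-6) + (-15) = -36.
Column 1: -2 + (-11) + (-7) + (-14) = -34.
Column 2: -13 + (-8) + (-12) + (-1) = -34.
Column 3: -16 + (-5) + (-9) + (-6) = -36.
Column 4: -3 + (-10) + (-6) + (-15) = -34.
Main diagonal: -2 + (-8) + (-9) + (-15) = -34.
Anti-diagonal: -3 + (-5) + (-12) + (-14) = -34.

No — column 2 sums to -34 but row 4 sums to -36.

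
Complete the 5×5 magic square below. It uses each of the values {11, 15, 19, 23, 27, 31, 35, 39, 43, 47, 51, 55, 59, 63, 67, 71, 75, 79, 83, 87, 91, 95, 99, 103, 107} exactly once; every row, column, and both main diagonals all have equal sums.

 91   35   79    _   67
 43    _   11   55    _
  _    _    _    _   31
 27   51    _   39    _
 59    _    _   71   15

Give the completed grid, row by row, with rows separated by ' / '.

The 25 entries sum to 1475, so each line sums to 1475/5 = 295.
Row 1: 91 + 35 + 79 + 67 + ? = 295, so (1,4) = 23.
From column 1, 295 − (91 + 43 + 27 + 59) gives (3,1) = 75.
The remaining cell in column 4 is (3,4) = 295 − 188 = 107.
The remaining cell in anti-diagonal is (3,3) = 295 − 232 = 63.
The remaining cell in row 3 is (3,2) = 295 − 276 = 19.
The remaining cell in main diagonal is (2,2) = 295 − 208 = 87.
From row 2, 295 − (43 + 87 + 11 + 55) gives (2,5) = 99.
From column 2, 295 − (35 + 87 + 19 + 51) gives (5,2) = 103.
Column 5: 67 + 99 + 31 + 15 + ? = 295, so (4,5) = 83.
Row 4 needs 295; the known cells sum to 200, so (4,3) = 95.
The remaining cell in row 5 is (5,3) = 295 − 248 = 47.

91 35 79 23 67 / 43 87 11 55 99 / 75 19 63 107 31 / 27 51 95 39 83 / 59 103 47 71 15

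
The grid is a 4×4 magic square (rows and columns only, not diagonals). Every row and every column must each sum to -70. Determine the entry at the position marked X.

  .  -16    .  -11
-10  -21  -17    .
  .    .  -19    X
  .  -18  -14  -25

-12

From row 2, -70 − (-10 + (-21) + (-17)) gives (2,4) = -22.
Row 4 needs -70; the known cells sum to -57, so (4,1) = -13.
The remaining cell in column 2 is (3,2) = -70 − (-55) = -15.
From column 3, -70 − (-17 + (-19) + (-14)) gives (1,3) = -20.
Column 4 needs -70; the known cells sum to -58, so (3,4) = -12.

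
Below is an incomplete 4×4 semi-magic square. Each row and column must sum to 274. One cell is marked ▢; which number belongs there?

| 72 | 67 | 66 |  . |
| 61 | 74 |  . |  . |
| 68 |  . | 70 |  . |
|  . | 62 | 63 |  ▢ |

The remaining cell in row 1 is (1,4) = 274 − 205 = 69.
Column 1 must total 274; the given cells sum to 201, so (4,1) = 73.
Column 2 must total 274; the given cells sum to 203, so (3,2) = 71.
From column 3, 274 − (66 + 70 + 63) gives (2,3) = 75.
Row 2 needs 274; the known cells sum to 210, so (2,4) = 64.
The remaining cell in row 3 is (3,4) = 274 − 209 = 65.
Row 4 must total 274; the given cells sum to 198, so (4,4) = 76.

76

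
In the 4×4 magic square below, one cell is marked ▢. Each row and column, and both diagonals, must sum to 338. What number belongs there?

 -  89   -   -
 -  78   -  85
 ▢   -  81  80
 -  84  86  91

Row 4 needs 338; the known cells sum to 261, so (4,1) = 77.
Column 2: 89 + 78 + 84 + ? = 338, so (3,2) = 87.
Column 4 needs 338; the known cells sum to 256, so (1,4) = 82.
Main diagonal needs 338; the known cells sum to 250, so (1,1) = 88.
Using anti-diagonal: 82 + 87 + 77 + ? → (2,3) = 338 − 246 = 92.
The remaining cell in row 1 is (1,3) = 338 − 259 = 79.
From row 2, 338 − (78 + 92 + 85) gives (2,1) = 83.
From row 3, 338 − (87 + 81 + 80) gives (3,1) = 90.

90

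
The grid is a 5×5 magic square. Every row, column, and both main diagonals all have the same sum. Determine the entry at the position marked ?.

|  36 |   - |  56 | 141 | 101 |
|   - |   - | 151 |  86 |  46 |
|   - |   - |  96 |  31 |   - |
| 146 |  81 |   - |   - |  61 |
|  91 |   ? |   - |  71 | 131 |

Anti-diagonal is complete and sums to 455; that is the magic constant.
Row 1: 36 + 56 + 141 + 101 + ? = 455, so (1,2) = 121.
From column 4, 455 − (141 + 86 + 31 + 71) gives (4,4) = 126.
Column 5 must total 455; the given cells sum to 339, so (3,5) = 116.
Main diagonal needs 455; the known cells sum to 389, so (2,2) = 66.
Row 2 must total 455; the given cells sum to 349, so (2,1) = 106.
Row 4 must total 455; the given cells sum to 414, so (4,3) = 41.
Using column 1: 36 + 106 + 146 + 91 + ? → (3,1) = 455 − 379 = 76.
Column 3 needs 455; the known cells sum to 344, so (5,3) = 111.
Row 3 needs 455; the known cells sum to 319, so (3,2) = 136.
Row 5 must total 455; the given cells sum to 404, so (5,2) = 51.

51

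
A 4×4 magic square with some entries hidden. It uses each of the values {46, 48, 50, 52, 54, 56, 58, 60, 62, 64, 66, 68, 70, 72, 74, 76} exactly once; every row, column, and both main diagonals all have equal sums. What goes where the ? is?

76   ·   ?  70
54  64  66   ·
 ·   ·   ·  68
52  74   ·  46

48

The 16 entries sum to 976, so each line sums to 976/4 = 244.
Using row 2: 54 + 64 + 66 + ? → (2,4) = 244 − 184 = 60.
Row 4 needs 244; the known cells sum to 172, so (4,3) = 72.
Column 1: 76 + 54 + 52 + ? = 244, so (3,1) = 62.
Main diagonal needs 244; the known cells sum to 186, so (3,3) = 58.
The remaining cell in anti-diagonal is (3,2) = 244 − 188 = 56.
The remaining cell in column 2 is (1,2) = 244 − 194 = 50.
Column 3 must total 244; the given cells sum to 196, so (1,3) = 48.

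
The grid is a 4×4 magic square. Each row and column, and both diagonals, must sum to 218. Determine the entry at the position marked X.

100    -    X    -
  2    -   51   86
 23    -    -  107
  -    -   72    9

From row 2, 218 − (2 + 51 + 86) gives (2,2) = 79.
Column 1 must total 218; the given cells sum to 125, so (4,1) = 93.
Column 4 must total 218; the given cells sum to 202, so (1,4) = 16.
Main diagonal: 100 + 79 + 9 + ? = 218, so (3,3) = 30.
Anti-diagonal must total 218; the given cells sum to 160, so (3,2) = 58.
The remaining cell in row 4 is (4,2) = 218 − 174 = 44.
Column 2 must total 218; the given cells sum to 181, so (1,2) = 37.
From column 3, 218 − (51 + 30 + 72) gives (1,3) = 65.

65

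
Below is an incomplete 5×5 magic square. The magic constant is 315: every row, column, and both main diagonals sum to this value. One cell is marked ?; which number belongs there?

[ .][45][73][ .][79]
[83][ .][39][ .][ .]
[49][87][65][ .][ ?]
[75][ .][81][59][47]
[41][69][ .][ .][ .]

From row 4, 315 − (75 + 81 + 59 + 47) gives (4,2) = 53.
Column 1 must total 315; the given cells sum to 248, so (1,1) = 67.
Column 2 must total 315; the given cells sum to 254, so (2,2) = 61.
Column 3 must total 315; the given cells sum to 258, so (5,3) = 57.
Main diagonal: 67 + 61 + 65 + 59 + ? = 315, so (5,5) = 63.
Anti-diagonal must total 315; the given cells sum to 238, so (2,4) = 77.
Row 1 needs 315; the known cells sum to 264, so (1,4) = 51.
From row 2, 315 − (83 + 61 + 39 + 77) gives (2,5) = 55.
Row 5 must total 315; the given cells sum to 230, so (5,4) = 85.
Using column 4: 51 + 77 + 59 + 85 + ? → (3,4) = 315 − 272 = 43.
Using column 5: 79 + 55 + 47 + 63 + ? → (3,5) = 315 − 244 = 71.

71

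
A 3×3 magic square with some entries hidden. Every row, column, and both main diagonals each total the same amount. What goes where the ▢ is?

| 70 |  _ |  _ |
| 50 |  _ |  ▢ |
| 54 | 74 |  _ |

66

Column 1 is complete and sums to 174; that is the magic constant.
Row 3: 54 + 74 + ? = 174, so (3,3) = 46.
Main diagonal: 70 + 46 + ? = 174, so (2,2) = 58.
Anti-diagonal: 58 + 54 + ? = 174, so (1,3) = 62.
Row 1: 70 + 62 + ? = 174, so (1,2) = 42.
Row 2 must total 174; the given cells sum to 108, so (2,3) = 66.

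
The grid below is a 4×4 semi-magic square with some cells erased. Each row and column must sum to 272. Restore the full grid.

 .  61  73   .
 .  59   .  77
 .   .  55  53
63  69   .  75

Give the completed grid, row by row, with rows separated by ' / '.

71 61 73 67 / 57 59 79 77 / 81 83 55 53 / 63 69 65 75

From row 4, 272 − (63 + 69 + 75) gives (4,3) = 65.
Using column 2: 61 + 59 + 69 + ? → (3,2) = 272 − 189 = 83.
Column 3 needs 272; the known cells sum to 193, so (2,3) = 79.
Using column 4: 77 + 53 + 75 + ? → (1,4) = 272 − 205 = 67.
From row 1, 272 − (61 + 73 + 67) gives (1,1) = 71.
Row 2 needs 272; the known cells sum to 215, so (2,1) = 57.
The remaining cell in row 3 is (3,1) = 272 − 191 = 81.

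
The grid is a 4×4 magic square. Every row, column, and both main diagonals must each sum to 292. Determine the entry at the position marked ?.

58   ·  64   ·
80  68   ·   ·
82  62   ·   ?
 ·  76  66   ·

60

Using column 1: 58 + 80 + 82 + ? → (4,1) = 292 − 220 = 72.
From column 2, 292 − (68 + 62 + 76) gives (1,2) = 86.
Row 1: 58 + 86 + 64 + ? = 292, so (1,4) = 84.
Row 4: 72 + 76 + 66 + ? = 292, so (4,4) = 78.
From main diagonal, 292 − (58 + 68 + 78) gives (3,3) = 88.
Anti-diagonal must total 292; the given cells sum to 218, so (2,3) = 74.
Row 2: 80 + 68 + 74 + ? = 292, so (2,4) = 70.
Row 3: 82 + 62 + 88 + ? = 292, so (3,4) = 60.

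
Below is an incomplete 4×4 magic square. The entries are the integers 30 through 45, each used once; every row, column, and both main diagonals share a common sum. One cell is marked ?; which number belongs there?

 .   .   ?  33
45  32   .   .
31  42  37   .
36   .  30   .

The entries are 30 through 45, which sum to 600, so each line sums to 600/4 = 150.
Row 3 needs 150; the known cells sum to 110, so (3,4) = 40.
Using column 1: 45 + 31 + 36 + ? → (1,1) = 150 − 112 = 38.
From main diagonal, 150 − (38 + 32 + 37) gives (4,4) = 43.
The remaining cell in anti-diagonal is (2,3) = 150 − 111 = 39.
Row 2 needs 150; the known cells sum to 116, so (2,4) = 34.
The remaining cell in row 4 is (4,2) = 150 − 109 = 41.
From column 2, 150 − (32 + 42 + 41) gives (1,2) = 35.
Column 3: 39 + 37 + 30 + ? = 150, so (1,3) = 44.

44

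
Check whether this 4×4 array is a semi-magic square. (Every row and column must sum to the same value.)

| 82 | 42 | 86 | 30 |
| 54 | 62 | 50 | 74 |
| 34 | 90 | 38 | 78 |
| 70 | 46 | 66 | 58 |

Row 1: 82 + 42 + 86 + 30 = 240.
Row 2: 54 + 62 + 50 + 74 = 240.
Row 3: 34 + 90 + 38 + 78 = 240.
Row 4: 70 + 46 + 66 + 58 = 240.
Column 1: 82 + 54 + 34 + 70 = 240.
Column 2: 42 + 62 + 90 + 46 = 240.
Column 3: 86 + 50 + 38 + 66 = 240.
Column 4: 30 + 74 + 78 + 58 = 240.
All lines sum to 240.

Yes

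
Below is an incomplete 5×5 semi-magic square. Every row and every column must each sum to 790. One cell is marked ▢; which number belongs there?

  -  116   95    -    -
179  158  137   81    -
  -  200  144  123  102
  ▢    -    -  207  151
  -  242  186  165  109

Row 2 needs 790; the known cells sum to 555, so (2,5) = 235.
Row 3 needs 790; the known cells sum to 569, so (3,1) = 221.
Row 5: 242 + 186 + 165 + 109 + ? = 790, so (5,1) = 88.
The remaining cell in column 2 is (4,2) = 790 − 716 = 74.
Using column 3: 95 + 137 + 144 + 186 + ? → (4,3) = 790 − 562 = 228.
Column 4 needs 790; the known cells sum to 576, so (1,4) = 214.
The remaining cell in column 5 is (1,5) = 790 − 597 = 193.
Row 1 needs 790; the known cells sum to 618, so (1,1) = 172.
From row 4, 790 − (74 + 228 + 207 + 151) gives (4,1) = 130.

130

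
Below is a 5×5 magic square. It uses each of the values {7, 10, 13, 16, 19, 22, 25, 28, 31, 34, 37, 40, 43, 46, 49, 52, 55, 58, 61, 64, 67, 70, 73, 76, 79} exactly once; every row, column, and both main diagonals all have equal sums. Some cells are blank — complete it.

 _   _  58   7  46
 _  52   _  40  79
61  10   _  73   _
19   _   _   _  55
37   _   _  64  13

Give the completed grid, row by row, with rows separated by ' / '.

The 25 entries sum to 1075, so each line sums to 1075/5 = 215.
Column 4 must total 215; the given cells sum to 184, so (4,4) = 31.
The remaining cell in column 5 is (3,5) = 215 − 193 = 22.
The remaining cell in row 3 is (3,3) = 215 − 166 = 49.
From main diagonal, 215 − (52 + 49 + 31 + 13) gives (1,1) = 70.
Using anti-diagonal: 46 + 40 + 49 + 37 + ? → (4,2) = 215 − 172 = 43.
Row 1: 70 + 58 + 7 + 46 + ? = 215, so (1,2) = 34.
The remaining cell in row 4 is (4,3) = 215 − 148 = 67.
The remaining cell in column 1 is (2,1) = 215 − 187 = 28.
The remaining cell in column 2 is (5,2) = 215 − 139 = 76.
Row 2 must total 215; the given cells sum to 199, so (2,3) = 16.
Row 5 needs 215; the known cells sum to 190, so (5,3) = 25.

70 34 58 7 46 / 28 52 16 40 79 / 61 10 49 73 22 / 19 43 67 31 55 / 37 76 25 64 13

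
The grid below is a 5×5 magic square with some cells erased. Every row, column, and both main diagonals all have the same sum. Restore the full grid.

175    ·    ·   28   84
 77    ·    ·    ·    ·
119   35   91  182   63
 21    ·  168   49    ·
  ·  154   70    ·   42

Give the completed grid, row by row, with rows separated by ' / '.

175 56 147 28 84 / 77 133 14 105 161 / 119 35 91 182 63 / 21 112 168 49 140 / 98 154 70 126 42

Row 3 is already complete: 119 + 35 + 91 + 182 + 63 = 490, so that is the magic constant.
The remaining cell in column 1 is (5,1) = 490 − 392 = 98.
Using main diagonal: 175 + 91 + 49 + 42 + ? → (2,2) = 490 − 357 = 133.
Row 5 needs 490; the known cells sum to 364, so (5,4) = 126.
The remaining cell in column 4 is (2,4) = 490 − 385 = 105.
Using anti-diagonal: 84 + 105 + 91 + 98 + ? → (4,2) = 490 − 378 = 112.
Using row 4: 21 + 112 + 168 + 49 + ? → (4,5) = 490 − 350 = 140.
The remaining cell in column 2 is (1,2) = 490 − 434 = 56.
Using column 5: 84 + 63 + 140 + 42 + ? → (2,5) = 490 − 329 = 161.
Using row 1: 175 + 56 + 28 + 84 + ? → (1,3) = 490 − 343 = 147.
Row 2: 77 + 133 + 105 + 161 + ? = 490, so (2,3) = 14.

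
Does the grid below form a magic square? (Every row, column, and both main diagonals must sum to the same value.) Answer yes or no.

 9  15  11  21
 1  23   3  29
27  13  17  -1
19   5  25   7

Yes

Row 1: 9 + 15 + 11 + 21 = 56.
Row 2: 1 + 23 + 3 + 29 = 56.
Row 3: 27 + 13 + 17 + (-1) = 56.
Row 4: 19 + 5 + 25 + 7 = 56.
Column 1: 9 + 1 + 27 + 19 = 56.
Column 2: 15 + 23 + 13 + 5 = 56.
Column 3: 11 + 3 + 17 + 25 = 56.
Column 4: 21 + 29 + (-1) + 7 = 56.
Main diagonal: 9 + 23 + 17 + 7 = 56.
Anti-diagonal: 21 + 3 + 13 + 19 = 56.
All lines sum to 56.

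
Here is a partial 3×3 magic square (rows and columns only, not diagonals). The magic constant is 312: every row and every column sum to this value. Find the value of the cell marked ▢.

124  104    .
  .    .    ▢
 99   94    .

Row 1 needs 312; the known cells sum to 228, so (1,3) = 84.
Row 3 must total 312; the given cells sum to 193, so (3,3) = 119.
The remaining cell in column 1 is (2,1) = 312 − 223 = 89.
Column 2 needs 312; the known cells sum to 198, so (2,2) = 114.
Using column 3: 84 + 119 + ? → (2,3) = 312 − 203 = 109.

109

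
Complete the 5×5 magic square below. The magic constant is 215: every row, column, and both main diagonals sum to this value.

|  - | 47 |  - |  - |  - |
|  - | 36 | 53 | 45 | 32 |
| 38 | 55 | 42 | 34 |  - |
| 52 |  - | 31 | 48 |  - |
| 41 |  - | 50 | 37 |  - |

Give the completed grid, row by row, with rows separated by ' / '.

Row 2: 36 + 53 + 45 + 32 + ? = 215, so (2,1) = 49.
Row 3: 38 + 55 + 42 + 34 + ? = 215, so (3,5) = 46.
Using column 1: 49 + 38 + 52 + 41 + ? → (1,1) = 215 − 180 = 35.
From column 3, 215 − (53 + 42 + 31 + 50) gives (1,3) = 39.
Column 4 needs 215; the known cells sum to 164, so (1,4) = 51.
Main diagonal must total 215; the given cells sum to 161, so (5,5) = 54.
Row 1: 35 + 47 + 39 + 51 + ? = 215, so (1,5) = 43.
Using row 5: 41 + 50 + 37 + 54 + ? → (5,2) = 215 − 182 = 33.
Column 2: 47 + 36 + 55 + 33 + ? = 215, so (4,2) = 44.
Column 5 must total 215; the given cells sum to 175, so (4,5) = 40.

35 47 39 51 43 / 49 36 53 45 32 / 38 55 42 34 46 / 52 44 31 48 40 / 41 33 50 37 54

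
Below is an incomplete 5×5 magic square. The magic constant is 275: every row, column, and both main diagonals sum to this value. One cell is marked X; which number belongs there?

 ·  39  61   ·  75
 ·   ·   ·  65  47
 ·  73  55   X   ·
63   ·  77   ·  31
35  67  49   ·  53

Using row 5: 35 + 67 + 49 + 53 + ? → (5,4) = 275 − 204 = 71.
Column 3 needs 275; the known cells sum to 242, so (2,3) = 33.
Column 5 needs 275; the known cells sum to 206, so (3,5) = 69.
Anti-diagonal needs 275; the known cells sum to 230, so (4,2) = 45.
Row 4 needs 275; the known cells sum to 216, so (4,4) = 59.
Using column 2: 39 + 73 + 45 + 67 + ? → (2,2) = 275 − 224 = 51.
From main diagonal, 275 − (51 + 55 + 59 + 53) gives (1,1) = 57.
Row 1 needs 275; the known cells sum to 232, so (1,4) = 43.
Row 2: 51 + 33 + 65 + 47 + ? = 275, so (2,1) = 79.
From column 1, 275 − (57 + 79 + 63 + 35) gives (3,1) = 41.
Column 4 must total 275; the given cells sum to 238, so (3,4) = 37.

37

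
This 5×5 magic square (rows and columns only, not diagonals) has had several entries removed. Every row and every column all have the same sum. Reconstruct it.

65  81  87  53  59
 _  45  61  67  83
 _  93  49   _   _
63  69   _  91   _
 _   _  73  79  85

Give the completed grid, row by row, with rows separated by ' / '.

Row 1 is already complete: 65 + 81 + 87 + 53 + 59 = 345, so that is the magic constant.
Using row 2: 45 + 61 + 67 + 83 + ? → (2,1) = 345 − 256 = 89.
From column 2, 345 − (81 + 45 + 93 + 69) gives (5,2) = 57.
The remaining cell in column 3 is (4,3) = 345 − 270 = 75.
Column 4 needs 345; the known cells sum to 290, so (3,4) = 55.
From row 4, 345 − (63 + 69 + 75 + 91) gives (4,5) = 47.
Row 5 must total 345; the given cells sum to 294, so (5,1) = 51.
Column 1 must total 345; the given cells sum to 268, so (3,1) = 77.
Column 5: 59 + 83 + 47 + 85 + ? = 345, so (3,5) = 71.

65 81 87 53 59 / 89 45 61 67 83 / 77 93 49 55 71 / 63 69 75 91 47 / 51 57 73 79 85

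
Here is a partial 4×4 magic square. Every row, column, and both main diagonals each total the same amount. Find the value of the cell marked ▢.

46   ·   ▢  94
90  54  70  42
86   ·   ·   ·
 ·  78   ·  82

50

Row 2 is complete and sums to 256; that is the magic constant.
The remaining cell in column 1 is (4,1) = 256 − 222 = 34.
Column 4: 94 + 42 + 82 + ? = 256, so (3,4) = 38.
Main diagonal needs 256; the known cells sum to 182, so (3,3) = 74.
Anti-diagonal must total 256; the given cells sum to 198, so (3,2) = 58.
The remaining cell in row 4 is (4,3) = 256 − 194 = 62.
From column 2, 256 − (54 + 58 + 78) gives (1,2) = 66.
From column 3, 256 − (70 + 74 + 62) gives (1,3) = 50.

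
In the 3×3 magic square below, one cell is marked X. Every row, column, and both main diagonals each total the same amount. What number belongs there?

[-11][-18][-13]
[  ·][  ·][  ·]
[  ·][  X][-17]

Row 1 is complete and sums to -42; that is the magic constant.
Column 3: -13 + (-17) + ? = -42, so (2,3) = -12.
Main diagonal: -11 + (-17) + ? = -42, so (2,2) = -14.
Anti-diagonal: -13 + (-14) + ? = -42, so (3,1) = -15.
Row 2: -14 + (-12) + ? = -42, so (2,1) = -16.
From row 3, -42 − (-15 + (-17)) gives (3,2) = -10.

-10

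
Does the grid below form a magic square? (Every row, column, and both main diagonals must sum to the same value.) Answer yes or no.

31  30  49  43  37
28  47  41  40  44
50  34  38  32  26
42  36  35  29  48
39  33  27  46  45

No — row 2 sums to 200 but main diagonal sums to 190.

Row 1: 31 + 30 + 49 + 43 + 37 = 190.
Row 2: 28 + 47 + 41 + 40 + 44 = 200.
Row 3: 50 + 34 + 38 + 32 + 26 = 180.
Row 4: 42 + 36 + 35 + 29 + 48 = 190.
Row 5: 39 + 33 + 27 + 46 + 45 = 190.
Column 1: 31 + 28 + 50 + 42 + 39 = 190.
Column 2: 30 + 47 + 34 + 36 + 33 = 180.
Column 3: 49 + 41 + 38 + 35 + 27 = 190.
Column 4: 43 + 40 + 32 + 29 + 46 = 190.
Column 5: 37 + 44 + 26 + 48 + 45 = 200.
Main diagonal: 31 + 47 + 38 + 29 + 45 = 190.
Anti-diagonal: 37 + 40 + 38 + 36 + 39 = 190.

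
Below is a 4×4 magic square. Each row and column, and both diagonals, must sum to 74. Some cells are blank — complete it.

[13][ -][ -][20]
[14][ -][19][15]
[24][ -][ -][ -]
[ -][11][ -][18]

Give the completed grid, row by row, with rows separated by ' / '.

Row 2 needs 74; the known cells sum to 48, so (2,2) = 26.
Using column 1: 13 + 14 + 24 + ? → (4,1) = 74 − 51 = 23.
Column 4: 20 + 15 + 18 + ? = 74, so (3,4) = 21.
Main diagonal: 13 + 26 + 18 + ? = 74, so (3,3) = 17.
The remaining cell in anti-diagonal is (3,2) = 74 − 62 = 12.
Using row 4: 23 + 11 + 18 + ? → (4,3) = 74 − 52 = 22.
Column 2 must total 74; the given cells sum to 49, so (1,2) = 25.
Column 3: 19 + 17 + 22 + ? = 74, so (1,3) = 16.

13 25 16 20 / 14 26 19 15 / 24 12 17 21 / 23 11 22 18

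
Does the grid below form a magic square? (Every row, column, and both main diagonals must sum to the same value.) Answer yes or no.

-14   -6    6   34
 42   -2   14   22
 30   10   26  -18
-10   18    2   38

No — row 2 sums to 76 but row 3 sums to 48.

Row 1: -14 + (-6) + 6 + 34 = 20.
Row 2: 42 + (-2) + 14 + 22 = 76.
Row 3: 30 + 10 + 26 + (-18) = 48.
Row 4: -10 + 18 + 2 + 38 = 48.
Column 1: -14 + 42 + 30 + (-10) = 48.
Column 2: -6 + (-2) + 10 + 18 = 20.
Column 3: 6 + 14 + 26 + 2 = 48.
Column 4: 34 + 22 + (-18) + 38 = 76.
Main diagonal: -14 + (-2) + 26 + 38 = 48.
Anti-diagonal: 34 + 14 + 10 + (-10) = 48.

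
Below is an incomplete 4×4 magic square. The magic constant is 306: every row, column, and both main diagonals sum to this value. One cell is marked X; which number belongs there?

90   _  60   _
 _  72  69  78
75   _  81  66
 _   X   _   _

93

The remaining cell in row 2 is (2,1) = 306 − 219 = 87.
The remaining cell in row 3 is (3,2) = 306 − 222 = 84.
The remaining cell in column 1 is (4,1) = 306 − 252 = 54.
From column 3, 306 − (60 + 69 + 81) gives (4,3) = 96.
Main diagonal: 90 + 72 + 81 + ? = 306, so (4,4) = 63.
Anti-diagonal: 69 + 84 + 54 + ? = 306, so (1,4) = 99.
From row 1, 306 − (90 + 60 + 99) gives (1,2) = 57.
Row 4: 54 + 96 + 63 + ? = 306, so (4,2) = 93.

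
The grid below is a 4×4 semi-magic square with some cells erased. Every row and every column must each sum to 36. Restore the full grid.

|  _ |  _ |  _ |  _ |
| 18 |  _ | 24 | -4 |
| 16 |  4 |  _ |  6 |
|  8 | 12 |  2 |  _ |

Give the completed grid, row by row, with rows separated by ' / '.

-6 22 0 20 / 18 -2 24 -4 / 16 4 10 6 / 8 12 2 14

Row 2: 18 + 24 + (-4) + ? = 36, so (2,2) = -2.
Row 3 must total 36; the given cells sum to 26, so (3,3) = 10.
Row 4 needs 36; the known cells sum to 22, so (4,4) = 14.
Column 1 must total 36; the given cells sum to 42, so (1,1) = -6.
From column 2, 36 − (-2 + 4 + 12) gives (1,2) = 22.
Using column 3: 24 + 10 + 2 + ? → (1,3) = 36 − 36 = 0.
Column 4 needs 36; the known cells sum to 16, so (1,4) = 20.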